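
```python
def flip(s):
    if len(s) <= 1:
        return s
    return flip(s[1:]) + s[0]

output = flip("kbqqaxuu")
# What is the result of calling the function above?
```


flip("kbqqaxuu")
= flip("bqqaxuu") + "k"
= flip("qqaxuu") + "b" + "k"
= flip("qaxuu") + "q" + "b" + "k"
= flip("axuu") + "q" + "q" + "b" + "k"
= flip("xuu") + "a" + "q" + "q" + "b" + "k"
= flip("uu") + "x" + "a" + "q" + "q" + "b" + "k"
= flip("u") + "u" + "x" + "a" + "q" + "q" + "b" + "k"
= "u" + "u" + "x" + "a" + "q" + "q" + "b" + "k"
= "uuxaqqbk"


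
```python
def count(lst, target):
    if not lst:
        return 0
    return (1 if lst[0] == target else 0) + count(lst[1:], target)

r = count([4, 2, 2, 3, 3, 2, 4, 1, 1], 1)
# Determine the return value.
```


count([4, 2, 2, 3, 3, 2, 4, 1, 1], 1)
lst[0]=4 != 1: 0 + count([2, 2, 3, 3, 2, 4, 1, 1], 1)
lst[0]=2 != 1: 0 + count([2, 3, 3, 2, 4, 1, 1], 1)
lst[0]=2 != 1: 0 + count([3, 3, 2, 4, 1, 1], 1)
lst[0]=3 != 1: 0 + count([3, 2, 4, 1, 1], 1)
lst[0]=3 != 1: 0 + count([2, 4, 1, 1], 1)
lst[0]=2 != 1: 0 + count([4, 1, 1], 1)
lst[0]=4 != 1: 0 + count([1, 1], 1)
lst[0]=1 == 1: 1 + count([1], 1)
lst[0]=1 == 1: 1 + count([], 1)
= 2


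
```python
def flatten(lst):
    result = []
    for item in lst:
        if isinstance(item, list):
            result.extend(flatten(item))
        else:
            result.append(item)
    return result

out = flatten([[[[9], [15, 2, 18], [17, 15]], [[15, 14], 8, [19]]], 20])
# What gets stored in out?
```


flatten([[[[9], [15, 2, 18], [17, 15]], [[15, 14], 8, [19]]], 20])
Processing each element:
  [[[9], [15, 2, 18], [17, 15]], [[15, 14], 8, [19]]] is a list -> flatten recursively -> [9, 15, 2, 18, 17, 15, 15, 14, 8, 19]
  20 is not a list -> append 20
= [9, 15, 2, 18, 17, 15, 15, 14, 8, 19, 20]


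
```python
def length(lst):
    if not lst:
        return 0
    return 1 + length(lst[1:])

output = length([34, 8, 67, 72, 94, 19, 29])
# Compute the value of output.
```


length([34, 8, 67, 72, 94, 19, 29])
= 1 + length([8, 67, 72, 94, 19, 29])
= 1 + 1 + length([67, 72, 94, 19, 29])
= 1 + 1 + 1 + length([72, 94, 19, 29])
= 1 + 1 + 1 + 1 + length([94, 19, 29])
= 1 + 1 + 1 + 1 + 1 + length([19, 29])
= 1 + 1 + 1 + 1 + 1 + 1 + length([29])
= 1 + 1 + 1 + 1 + 1 + 1 + 1 + length([])
= 1 + 1 + 1 + 1 + 1 + 1 + 1 + 0
= 7


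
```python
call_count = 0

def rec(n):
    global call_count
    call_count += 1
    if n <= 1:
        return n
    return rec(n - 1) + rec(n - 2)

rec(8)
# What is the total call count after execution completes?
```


rec(8) calls rec(7) and rec(6); each non-base call branches into two more.
Let C(k) = total number of calls made by rec(k), including the call to rec(k) itself.
Base cases: C(0) = 1, C(1) = 1
Recurrence: C(k) = 1 + C(k-1) + C(k-2)
  C(2) = 1 + C(1) + C(0) = 1 + 1 + 1 = 3
  C(3) = 1 + C(2) + C(1) = 1 + 3 + 1 = 5
  C(4) = 1 + C(3) + C(2) = 1 + 5 + 3 = 9
  C(5) = 1 + C(4) + C(3) = 1 + 9 + 5 = 15
  C(6) = 1 + C(5) + C(4) = 1 + 15 + 9 = 25
  C(7) = 1 + C(6) + C(5) = 1 + 25 + 15 = 41
  C(8) = 1 + C(7) + C(6) = 1 + 41 + 25 = 67
Total calls = C(8) = 67


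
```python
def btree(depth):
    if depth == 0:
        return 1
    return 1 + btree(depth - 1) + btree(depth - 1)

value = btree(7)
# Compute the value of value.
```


btree(7)
= 1 + btree(6) + btree(6)
= 1 + 2 * btree(6)
btree(k) = 2^(k+1) - 1
btree(0) = 1
btree(1) = 3
btree(2) = 7
btree(3) = 15
btree(4) = 31
btree(7) = 2^8 - 1 = 255


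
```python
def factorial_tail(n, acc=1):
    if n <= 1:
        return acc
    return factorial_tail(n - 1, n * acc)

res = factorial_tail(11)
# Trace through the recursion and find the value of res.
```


factorial_tail(11, 1)
= factorial_tail(10, 11 * 1) = factorial_tail(10, 11)
= factorial_tail(9, 10 * 11) = factorial_tail(9, 110)
= factorial_tail(8, 9 * 110) = factorial_tail(8, 990)
= factorial_tail(7, 8 * 990) = factorial_tail(7, 7920)
= factorial_tail(6, 7 * 7920) = factorial_tail(6, 55440)
= factorial_tail(5, 6 * 55440) = factorial_tail(5, 332640)
= factorial_tail(4, 5 * 332640) = factorial_tail(4, 1663200)
= factorial_tail(3, 4 * 1663200) = factorial_tail(3, 6652800)
= factorial_tail(2, 3 * 6652800) = factorial_tail(2, 19958400)
= factorial_tail(1, 2 * 19958400) = factorial_tail(1, 39916800)
n <= 1, return acc = 39916800


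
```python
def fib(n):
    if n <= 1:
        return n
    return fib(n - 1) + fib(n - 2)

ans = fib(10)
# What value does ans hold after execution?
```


fib(10)
= fib(9) + fib(8)
= (fib(8) + fib(7)) + fib(8)
Computing bottom-up: fib(0)=0, fib(1)=1, fib(2)=1, fib(3)=2, fib(4)=3, fib(5)=5, fib(6)=8, fib(7)=13, fib(8)=21, fib(9)=34, fib(10)=55
= 55


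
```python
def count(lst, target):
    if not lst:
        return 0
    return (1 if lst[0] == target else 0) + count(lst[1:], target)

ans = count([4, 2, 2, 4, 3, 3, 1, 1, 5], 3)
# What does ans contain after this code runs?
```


count([4, 2, 2, 4, 3, 3, 1, 1, 5], 3)
lst[0]=4 != 3: 0 + count([2, 2, 4, 3, 3, 1, 1, 5], 3)
lst[0]=2 != 3: 0 + count([2, 4, 3, 3, 1, 1, 5], 3)
lst[0]=2 != 3: 0 + count([4, 3, 3, 1, 1, 5], 3)
lst[0]=4 != 3: 0 + count([3, 3, 1, 1, 5], 3)
lst[0]=3 == 3: 1 + count([3, 1, 1, 5], 3)
lst[0]=3 == 3: 1 + count([1, 1, 5], 3)
lst[0]=1 != 3: 0 + count([1, 5], 3)
lst[0]=1 != 3: 0 + count([5], 3)
lst[0]=5 != 3: 0 + count([], 3)
= 2


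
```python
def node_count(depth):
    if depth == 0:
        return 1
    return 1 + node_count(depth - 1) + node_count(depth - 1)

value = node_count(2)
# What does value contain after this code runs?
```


node_count(2)
= 1 + node_count(1) + node_count(1)
= 1 + 2 * node_count(1)
node_count(k) = 2^(k+1) - 1
node_count(0) = 1
node_count(1) = 3
node_count(2) = 7
node_count(2) = 2^3 - 1 = 7


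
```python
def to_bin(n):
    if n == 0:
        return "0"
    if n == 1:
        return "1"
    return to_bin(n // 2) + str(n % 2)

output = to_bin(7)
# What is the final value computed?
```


to_bin(7)
= to_bin(3) + "1"
= to_bin(1) + "1" + "1"
= "1" + "1" + "1"
= "111"


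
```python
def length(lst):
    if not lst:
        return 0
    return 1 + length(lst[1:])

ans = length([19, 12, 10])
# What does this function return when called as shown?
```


length([19, 12, 10])
= 1 + length([12, 10])
= 1 + 1 + length([10])
= 1 + 1 + 1 + length([])
= 1 + 1 + 1 + 0
= 3


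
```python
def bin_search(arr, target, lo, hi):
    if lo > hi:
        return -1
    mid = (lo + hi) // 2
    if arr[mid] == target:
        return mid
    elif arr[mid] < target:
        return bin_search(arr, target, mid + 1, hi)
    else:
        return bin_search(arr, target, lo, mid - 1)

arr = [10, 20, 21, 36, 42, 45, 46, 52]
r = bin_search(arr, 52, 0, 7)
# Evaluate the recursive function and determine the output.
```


bin_search(arr, 52, 0, 7)
lo=0, hi=7, mid=3, arr[mid]=36
36 < 52, search right half
lo=4, hi=7, mid=5, arr[mid]=45
45 < 52, search right half
lo=6, hi=7, mid=6, arr[mid]=46
46 < 52, search right half
lo=7, hi=7, mid=7, arr[mid]=52
arr[7] == 52, found at index 7
= 7


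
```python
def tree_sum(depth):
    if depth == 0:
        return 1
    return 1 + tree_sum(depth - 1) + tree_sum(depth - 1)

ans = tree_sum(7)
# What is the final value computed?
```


tree_sum(7)
= 1 + tree_sum(6) + tree_sum(6)
= 1 + 2 * tree_sum(6)
tree_sum(k) = 2^(k+1) - 1
tree_sum(0) = 1
tree_sum(1) = 3
tree_sum(2) = 7
tree_sum(3) = 15
tree_sum(4) = 31
tree_sum(7) = 2^8 - 1 = 255


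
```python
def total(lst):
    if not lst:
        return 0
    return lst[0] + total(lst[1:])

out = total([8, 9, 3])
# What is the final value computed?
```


total([8, 9, 3])
= 8 + total([9, 3])
= 8 + 9 + total([3])
= 8 + 9 + 3 + total([])
= 8 + 9 + 3 + 0
= 20


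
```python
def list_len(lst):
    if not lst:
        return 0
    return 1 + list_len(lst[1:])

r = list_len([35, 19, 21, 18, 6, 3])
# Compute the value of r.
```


list_len([35, 19, 21, 18, 6, 3])
= 1 + list_len([19, 21, 18, 6, 3])
= 1 + 1 + list_len([21, 18, 6, 3])
= 1 + 1 + 1 + list_len([18, 6, 3])
= 1 + 1 + 1 + 1 + list_len([6, 3])
= 1 + 1 + 1 + 1 + 1 + list_len([3])
= 1 + 1 + 1 + 1 + 1 + 1 + list_len([])
= 1 + 1 + 1 + 1 + 1 + 1 + 0
= 6


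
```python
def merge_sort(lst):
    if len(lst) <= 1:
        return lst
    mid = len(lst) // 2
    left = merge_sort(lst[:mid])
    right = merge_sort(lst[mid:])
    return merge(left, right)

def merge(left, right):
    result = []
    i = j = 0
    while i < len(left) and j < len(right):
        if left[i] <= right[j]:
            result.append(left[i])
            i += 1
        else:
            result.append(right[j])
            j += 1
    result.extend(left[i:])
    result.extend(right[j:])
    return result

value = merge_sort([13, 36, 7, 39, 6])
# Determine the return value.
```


merge_sort([13, 36, 7, 39, 6])
Split into [13, 36] and [7, 39, 6]
Left sorted: [13, 36]
Right sorted: [6, 7, 39]
Merge [13, 36] and [6, 7, 39]
= [6, 7, 13, 36, 39]


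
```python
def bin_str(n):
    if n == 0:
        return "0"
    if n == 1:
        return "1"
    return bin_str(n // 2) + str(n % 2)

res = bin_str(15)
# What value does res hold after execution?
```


bin_str(15)
= bin_str(7) + "1"
= bin_str(3) + "1" + "1"
= bin_str(1) + "1" + "1" + "1"
= "1" + "1" + "1" + "1"
= "1111"


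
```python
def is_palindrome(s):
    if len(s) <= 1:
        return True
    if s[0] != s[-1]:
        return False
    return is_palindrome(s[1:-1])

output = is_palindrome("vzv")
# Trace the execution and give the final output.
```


is_palindrome("vzv")
"vzv": s[0]='v' == s[-1]='v' -> is_palindrome("z")
"z": len <= 1 -> True
= True


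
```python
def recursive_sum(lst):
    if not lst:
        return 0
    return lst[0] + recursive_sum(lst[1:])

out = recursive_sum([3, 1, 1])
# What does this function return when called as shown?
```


recursive_sum([3, 1, 1])
= 3 + recursive_sum([1, 1])
= 3 + 1 + recursive_sum([1])
= 3 + 1 + 1 + recursive_sum([])
= 3 + 1 + 1 + 0
= 5


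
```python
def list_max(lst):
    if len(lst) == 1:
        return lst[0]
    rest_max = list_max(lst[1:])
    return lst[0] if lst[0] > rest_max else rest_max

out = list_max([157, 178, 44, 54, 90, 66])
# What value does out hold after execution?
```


list_max([157, 178, 44, 54, 90, 66])
= compare 157 with list_max([178, 44, 54, 90, 66])
= compare 178 with list_max([44, 54, 90, 66])
= compare 44 with list_max([54, 90, 66])
= compare 54 with list_max([90, 66])
= compare 90 with list_max([66])
Base: list_max([66]) = 66
compare 90 with 66: max = 90
compare 54 with 90: max = 90
compare 44 with 90: max = 90
compare 178 with 90: max = 178
compare 157 with 178: max = 178
= 178


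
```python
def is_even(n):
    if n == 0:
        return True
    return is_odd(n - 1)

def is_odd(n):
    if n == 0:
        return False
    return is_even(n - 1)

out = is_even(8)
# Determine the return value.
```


is_even(8)
= is_odd(7)
= is_even(6)
= is_odd(5)
= is_even(4)
= is_odd(3)
= is_even(2)
= is_odd(1)
= is_even(0)
n == 0: return True
= True


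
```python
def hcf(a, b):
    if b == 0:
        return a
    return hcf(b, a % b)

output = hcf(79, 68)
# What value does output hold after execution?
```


hcf(79, 68)
= hcf(68, 79 % 68) = hcf(68, 11)
= hcf(11, 68 % 11) = hcf(11, 2)
= hcf(2, 11 % 2) = hcf(2, 1)
= hcf(1, 2 % 1) = hcf(1, 0)
b == 0, return a = 1


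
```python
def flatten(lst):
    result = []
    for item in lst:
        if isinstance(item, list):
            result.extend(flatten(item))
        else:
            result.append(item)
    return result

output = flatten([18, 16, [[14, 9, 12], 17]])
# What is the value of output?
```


flatten([18, 16, [[14, 9, 12], 17]])
Processing each element:
  18 is not a list -> append 18
  16 is not a list -> append 16
  [[14, 9, 12], 17] is a list -> flatten recursively -> [14, 9, 12, 17]
= [18, 16, 14, 9, 12, 17]


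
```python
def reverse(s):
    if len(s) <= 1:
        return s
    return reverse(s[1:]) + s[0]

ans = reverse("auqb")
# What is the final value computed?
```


reverse("auqb")
= reverse("uqb") + "a"
= reverse("qb") + "u" + "a"
= reverse("b") + "q" + "u" + "a"
= "b" + "q" + "u" + "a"
= "bqua"


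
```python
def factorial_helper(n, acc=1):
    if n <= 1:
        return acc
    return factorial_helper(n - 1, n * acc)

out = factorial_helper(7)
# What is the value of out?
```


factorial_helper(7, 1)
= factorial_helper(6, 7 * 1) = factorial_helper(6, 7)
= factorial_helper(5, 6 * 7) = factorial_helper(5, 42)
= factorial_helper(4, 5 * 42) = factorial_helper(4, 210)
= factorial_helper(3, 4 * 210) = factorial_helper(3, 840)
= factorial_helper(2, 3 * 840) = factorial_helper(2, 2520)
= factorial_helper(1, 2 * 2520) = factorial_helper(1, 5040)
n <= 1, return acc = 5040


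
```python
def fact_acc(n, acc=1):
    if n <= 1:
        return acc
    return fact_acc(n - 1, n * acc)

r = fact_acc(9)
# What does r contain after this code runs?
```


fact_acc(9, 1)
= fact_acc(8, 9 * 1) = fact_acc(8, 9)
= fact_acc(7, 8 * 9) = fact_acc(7, 72)
= fact_acc(6, 7 * 72) = fact_acc(6, 504)
= fact_acc(5, 6 * 504) = fact_acc(5, 3024)
= fact_acc(4, 5 * 3024) = fact_acc(4, 15120)
= fact_acc(3, 4 * 15120) = fact_acc(3, 60480)
= fact_acc(2, 3 * 60480) = fact_acc(2, 181440)
= fact_acc(1, 2 * 181440) = fact_acc(1, 362880)
n <= 1, return acc = 362880


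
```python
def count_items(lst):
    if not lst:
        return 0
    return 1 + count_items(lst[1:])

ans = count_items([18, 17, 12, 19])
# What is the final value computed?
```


count_items([18, 17, 12, 19])
= 1 + count_items([17, 12, 19])
= 1 + 1 + count_items([12, 19])
= 1 + 1 + 1 + count_items([19])
= 1 + 1 + 1 + 1 + count_items([])
= 1 + 1 + 1 + 1 + 0
= 4


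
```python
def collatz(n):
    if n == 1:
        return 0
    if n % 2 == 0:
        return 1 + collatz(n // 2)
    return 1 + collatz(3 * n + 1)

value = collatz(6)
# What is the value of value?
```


collatz(6)
6 is even -> collatz(3)
3 is odd -> 3*3+1 = 10 -> collatz(10)
10 is even -> collatz(5)
5 is odd -> 3*5+1 = 16 -> collatz(16)
16 is even -> collatz(8)
8 is even -> collatz(4)
4 is even -> collatz(2)
2 is even -> collatz(1)
Reached 1 after 8 steps
= 8


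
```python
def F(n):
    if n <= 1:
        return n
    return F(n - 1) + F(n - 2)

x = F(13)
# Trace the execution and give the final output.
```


F(13)
= F(12) + F(11)
= (F(11) + F(10)) + F(11)
Computing bottom-up: F(0)=0, F(1)=1, F(2)=1, F(3)=2, F(4)=3, F(5)=5, F(6)=8, F(7)=13, F(8)=21, F(9)=34, F(10)=55, F(11)=89, F(12)=144, F(13)=233
= 233


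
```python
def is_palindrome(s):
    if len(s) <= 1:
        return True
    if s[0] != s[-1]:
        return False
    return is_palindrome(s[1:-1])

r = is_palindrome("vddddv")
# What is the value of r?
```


is_palindrome("vddddv")
"vddddv": s[0]='v' == s[-1]='v' -> is_palindrome("dddd")
"dddd": s[0]='d' == s[-1]='d' -> is_palindrome("dd")
"dd": s[0]='d' == s[-1]='d' -> is_palindrome("")
"": len <= 1 -> True
= True


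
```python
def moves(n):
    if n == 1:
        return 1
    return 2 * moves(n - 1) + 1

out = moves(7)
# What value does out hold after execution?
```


moves(7)
= 2 * moves(6) + 1
= 2 * (2 * moves(5) + 1) + 1
= 2 * (2 * (2 * moves(4) + 1) + 1) + 1
= 2 * (2 * (2 * (2 * moves(3) + 1) + 1) + 1) + 1
= 2 * (2 * (2 * (2 * (2 * moves(2) + 1) + 1) + 1) + 1) + 1
= 2 * (2 * (2 * (2 * (2 * (2 * moves(1) + 1) + 1) + 1) + 1) + 1) + 1
Now compute bottom-up:
moves(1) = 1
moves(2) = 2 * 1 + 1 = 3
moves(3) = 2 * 3 + 1 = 7
moves(4) = 2 * 7 + 1 = 15
moves(5) = 2 * 15 + 1 = 31
moves(6) = 2 * 31 + 1 = 63
moves(7) = 2 * 63 + 1 = 127
= 127


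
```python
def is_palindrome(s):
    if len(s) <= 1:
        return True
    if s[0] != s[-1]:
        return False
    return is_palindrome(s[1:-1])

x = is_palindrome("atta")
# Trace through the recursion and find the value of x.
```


is_palindrome("atta")
"atta": s[0]='a' == s[-1]='a' -> is_palindrome("tt")
"tt": s[0]='t' == s[-1]='t' -> is_palindrome("")
"": len <= 1 -> True
= True


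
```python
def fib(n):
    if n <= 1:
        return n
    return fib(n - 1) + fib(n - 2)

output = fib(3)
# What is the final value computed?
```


fib(3)
= fib(2) + fib(1)
Computing bottom-up: fib(0)=0, fib(1)=1, fib(2)=1, fib(3)=2
= 2


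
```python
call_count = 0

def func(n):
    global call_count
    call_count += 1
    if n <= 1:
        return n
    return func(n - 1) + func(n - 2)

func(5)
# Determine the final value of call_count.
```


func(5) calls func(4) and func(3); each non-base call branches into two more.
Let C(k) = total number of calls made by func(k), including the call to func(k) itself.
Base cases: C(0) = 1, C(1) = 1
Recurrence: C(k) = 1 + C(k-1) + C(k-2)
  C(2) = 1 + C(1) + C(0) = 1 + 1 + 1 = 3
  C(3) = 1 + C(2) + C(1) = 1 + 3 + 1 = 5
  C(4) = 1 + C(3) + C(2) = 1 + 5 + 3 = 9
  C(5) = 1 + C(4) + C(3) = 1 + 9 + 5 = 15
Total calls = C(5) = 15


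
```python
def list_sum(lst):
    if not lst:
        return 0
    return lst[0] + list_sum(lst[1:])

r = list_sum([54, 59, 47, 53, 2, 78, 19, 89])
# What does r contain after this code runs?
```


list_sum([54, 59, 47, 53, 2, 78, 19, 89])
= 54 + list_sum([59, 47, 53, 2, 78, 19, 89])
= 54 + 59 + list_sum([47, 53, 2, 78, 19, 89])
= 54 + 59 + 47 + list_sum([53, 2, 78, 19, 89])
= 54 + 59 + 47 + 53 + list_sum([2, 78, 19, 89])
= 54 + 59 + 47 + 53 + 2 + list_sum([78, 19, 89])
= 54 + 59 + 47 + 53 + 2 + 78 + list_sum([19, 89])
= 54 + 59 + 47 + 53 + 2 + 78 + 19 + list_sum([89])
= 54 + 59 + 47 + 53 + 2 + 78 + 19 + 89 + list_sum([])
= 54 + 59 + 47 + 53 + 2 + 78 + 19 + 89 + 0
= 401


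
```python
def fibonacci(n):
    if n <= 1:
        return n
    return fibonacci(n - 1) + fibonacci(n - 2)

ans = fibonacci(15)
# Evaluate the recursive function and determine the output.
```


fibonacci(15)
= fibonacci(14) + fibonacci(13)
= (fibonacci(13) + fibonacci(12)) + fibonacci(13)
Computing bottom-up: fibonacci(0)=0, fibonacci(1)=1, fibonacci(2)=1, fibonacci(3)=2, fibonacci(4)=3, fibonacci(5)=5, fibonacci(6)=8, fibonacci(7)=13, fibonacci(8)=21, fibonacci(9)=34, fibonacci(10)=55, fibonacci(11)=89, fibonacci(12)=144, fibonacci(13)=233, fibonacci(14)=377, fibonacci(15)=610
= 610


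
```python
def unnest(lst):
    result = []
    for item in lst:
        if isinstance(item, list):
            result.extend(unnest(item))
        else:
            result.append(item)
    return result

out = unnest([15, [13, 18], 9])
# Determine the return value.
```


unnest([15, [13, 18], 9])
Processing each element:
  15 is not a list -> append 15
  [13, 18] is a list -> unnest recursively -> [13, 18]
  9 is not a list -> append 9
= [15, 13, 18, 9]


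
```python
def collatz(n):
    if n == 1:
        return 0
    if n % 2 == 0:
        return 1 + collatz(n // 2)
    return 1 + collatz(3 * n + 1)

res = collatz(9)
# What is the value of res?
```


collatz(9)
9 is odd -> 3*9+1 = 28 -> collatz(28)
28 is even -> collatz(14)
14 is even -> collatz(7)
7 is odd -> 3*7+1 = 22 -> collatz(22)
22 is even -> collatz(11)
11 is odd -> 3*11+1 = 34 -> collatz(34)
34 is even -> collatz(17)
17 is odd -> 3*17+1 = 52 -> collatz(52)
52 is even -> collatz(26)
26 is even -> collatz(13)
13 is odd -> 3*13+1 = 40 -> collatz(40)
40 is even -> collatz(20)
20 is even -> collatz(10)
10 is even -> collatz(5)
5 is odd -> 3*5+1 = 16 -> collatz(16)
16 is even -> collatz(8)
8 is even -> collatz(4)
4 is even -> collatz(2)
2 is even -> collatz(1)
Reached 1 after 19 steps
= 19


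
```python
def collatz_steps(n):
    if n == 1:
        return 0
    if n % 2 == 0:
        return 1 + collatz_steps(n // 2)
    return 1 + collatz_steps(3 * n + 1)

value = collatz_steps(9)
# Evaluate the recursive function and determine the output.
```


collatz_steps(9)
9 is odd -> 3*9+1 = 28 -> collatz_steps(28)
28 is even -> collatz_steps(14)
14 is even -> collatz_steps(7)
7 is odd -> 3*7+1 = 22 -> collatz_steps(22)
22 is even -> collatz_steps(11)
11 is odd -> 3*11+1 = 34 -> collatz_steps(34)
34 is even -> collatz_steps(17)
17 is odd -> 3*17+1 = 52 -> collatz_steps(52)
52 is even -> collatz_steps(26)
26 is even -> collatz_steps(13)
13 is odd -> 3*13+1 = 40 -> collatz_steps(40)
40 is even -> collatz_steps(20)
20 is even -> collatz_steps(10)
10 is even -> collatz_steps(5)
5 is odd -> 3*5+1 = 16 -> collatz_steps(16)
16 is even -> collatz_steps(8)
8 is even -> collatz_steps(4)
4 is even -> collatz_steps(2)
2 is even -> collatz_steps(1)
Reached 1 after 19 steps
= 19


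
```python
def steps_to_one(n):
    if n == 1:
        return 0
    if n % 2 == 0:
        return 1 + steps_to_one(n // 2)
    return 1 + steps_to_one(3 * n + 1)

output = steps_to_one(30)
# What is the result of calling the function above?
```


steps_to_one(30)
30 is even -> steps_to_one(15)
15 is odd -> 3*15+1 = 46 -> steps_to_one(46)
46 is even -> steps_to_one(23)
23 is odd -> 3*23+1 = 70 -> steps_to_one(70)
70 is even -> steps_to_one(35)
35 is odd -> 3*35+1 = 106 -> steps_to_one(106)
106 is even -> steps_to_one(53)
53 is odd -> 3*53+1 = 160 -> steps_to_one(160)
160 is even -> steps_to_one(80)
80 is even -> steps_to_one(40)
40 is even -> steps_to_one(20)
20 is even -> steps_to_one(10)
10 is even -> steps_to_one(5)
5 is odd -> 3*5+1 = 16 -> steps_to_one(16)
16 is even -> steps_to_one(8)
8 is even -> steps_to_one(4)
4 is even -> steps_to_one(2)
2 is even -> steps_to_one(1)
Reached 1 after 18 steps
= 18


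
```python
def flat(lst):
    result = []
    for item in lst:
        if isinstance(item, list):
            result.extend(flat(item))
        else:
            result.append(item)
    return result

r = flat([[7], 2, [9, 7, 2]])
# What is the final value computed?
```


flat([[7], 2, [9, 7, 2]])
Processing each element:
  [7] is a list -> flat recursively -> [7]
  2 is not a list -> append 2
  [9, 7, 2] is a list -> flat recursively -> [9, 7, 2]
= [7, 2, 9, 7, 2]


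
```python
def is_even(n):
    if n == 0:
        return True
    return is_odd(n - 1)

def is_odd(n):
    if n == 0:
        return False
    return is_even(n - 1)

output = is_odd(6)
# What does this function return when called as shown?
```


is_odd(6)
= is_even(5)
= is_odd(4)
= is_even(3)
= is_odd(2)
= is_even(1)
= is_odd(0)
n == 0: return False
= False


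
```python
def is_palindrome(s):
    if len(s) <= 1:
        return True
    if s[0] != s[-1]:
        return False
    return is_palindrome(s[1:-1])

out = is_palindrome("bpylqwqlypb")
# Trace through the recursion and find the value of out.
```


is_palindrome("bpylqwqlypb")
"bpylqwqlypb": s[0]='b' == s[-1]='b' -> is_palindrome("pylqwqlyp")
"pylqwqlyp": s[0]='p' == s[-1]='p' -> is_palindrome("ylqwqly")
"ylqwqly": s[0]='y' == s[-1]='y' -> is_palindrome("lqwql")
"lqwql": s[0]='l' == s[-1]='l' -> is_palindrome("qwq")
"qwq": s[0]='q' == s[-1]='q' -> is_palindrome("w")
"w": len <= 1 -> True
= True


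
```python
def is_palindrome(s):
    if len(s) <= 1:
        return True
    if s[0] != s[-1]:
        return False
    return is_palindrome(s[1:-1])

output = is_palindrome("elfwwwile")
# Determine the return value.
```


is_palindrome("elfwwwile")
"elfwwwile": s[0]='e' == s[-1]='e' -> is_palindrome("lfwwwil")
"lfwwwil": s[0]='l' == s[-1]='l' -> is_palindrome("fwwwi")
"fwwwi": s[0]='f' != s[-1]='i' -> False
= False


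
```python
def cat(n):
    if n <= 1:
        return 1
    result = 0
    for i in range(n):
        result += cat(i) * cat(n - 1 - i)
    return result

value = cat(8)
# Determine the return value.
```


cat(8)
= sum of cat(i) * cat(8-1-i) for i in 0..7
First compute sub-values bottom-up:
  cat(0) = 1, cat(1) = 1
  cat(2) = 1*1 + 1*1 = 2
  cat(3) = 1*2 + 1*1 + 2*1 = 5
  cat(4) = 1*5 + 1*2 + 2*1 + 5*1 = 14
  cat(5) = 1*14 + 1*5 + 2*2 + 5*1 + 14*1 = 42
  cat(6) = 1*42 + 1*14 + 2*5 + 5*2 + 14*1 + 42*1 = 132
  cat(7) = 1*132 + 1*42 + 2*14 + 5*5 + 14*2 + 42*1 + 132*1 = 429
Now cat(8):
  cat(0)*cat(7) = 1*429 = 429
  cat(1)*cat(6) = 1*132 = 132
  cat(2)*cat(5) = 2*42 = 84
  cat(3)*cat(4) = 5*14 = 70
  cat(4)*cat(3) = 14*5 = 70
  cat(5)*cat(2) = 42*2 = 84
  cat(6)*cat(1) = 132*1 = 132
  cat(7)*cat(0) = 429*1 = 429
= 429 + 132 + 84 + 70 + 70 + 84 + 132 + 429
= 1430


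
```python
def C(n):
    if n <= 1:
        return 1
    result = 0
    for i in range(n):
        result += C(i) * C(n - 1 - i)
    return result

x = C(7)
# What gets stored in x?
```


C(7)
= sum of C(i) * C(7-1-i) for i in 0..6
First compute sub-values bottom-up:
  C(0) = 1, C(1) = 1
  C(2) = 1*1 + 1*1 = 2
  C(3) = 1*2 + 1*1 + 2*1 = 5
  C(4) = 1*5 + 1*2 + 2*1 + 5*1 = 14
  C(5) = 1*14 + 1*5 + 2*2 + 5*1 + 14*1 = 42
  C(6) = 1*42 + 1*14 + 2*5 + 5*2 + 14*1 + 42*1 = 132
Now C(7):
  C(0)*C(6) = 1*132 = 132
  C(1)*C(5) = 1*42 = 42
  C(2)*C(4) = 2*14 = 28
  C(3)*C(3) = 5*5 = 25
  C(4)*C(2) = 14*2 = 28
  C(5)*C(1) = 42*1 = 42
  C(6)*C(0) = 132*1 = 132
= 132 + 42 + 28 + 25 + 28 + 42 + 132
= 429


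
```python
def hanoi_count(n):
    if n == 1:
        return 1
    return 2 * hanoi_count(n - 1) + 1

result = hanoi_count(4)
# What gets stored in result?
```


hanoi_count(4)
= 2 * hanoi_count(3) + 1
= 2 * (2 * hanoi_count(2) + 1) + 1
= 2 * (2 * (2 * hanoi_count(1) + 1) + 1) + 1
Now compute bottom-up:
hanoi_count(1) = 1
hanoi_count(2) = 2 * 1 + 1 = 3
hanoi_count(3) = 2 * 3 + 1 = 7
hanoi_count(4) = 2 * 7 + 1 = 15
= 15


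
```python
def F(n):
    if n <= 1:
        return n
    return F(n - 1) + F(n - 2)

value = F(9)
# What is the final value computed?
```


F(9)
= F(8) + F(7)
= (F(7) + F(6)) + F(7)
Computing bottom-up: F(0)=0, F(1)=1, F(2)=1, F(3)=2, F(4)=3, F(5)=5, F(6)=8, F(7)=13, F(8)=21, F(9)=34
= 34


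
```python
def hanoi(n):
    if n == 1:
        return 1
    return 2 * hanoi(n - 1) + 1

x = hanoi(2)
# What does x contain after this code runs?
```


hanoi(2)
= 2 * hanoi(1) + 1
Now compute bottom-up:
hanoi(1) = 1
hanoi(2) = 2 * 1 + 1 = 3
= 3


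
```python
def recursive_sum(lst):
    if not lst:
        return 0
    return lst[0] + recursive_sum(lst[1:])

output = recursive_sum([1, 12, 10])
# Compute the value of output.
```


recursive_sum([1, 12, 10])
= 1 + recursive_sum([12, 10])
= 1 + 12 + recursive_sum([10])
= 1 + 12 + 10 + recursive_sum([])
= 1 + 12 + 10 + 0
= 23


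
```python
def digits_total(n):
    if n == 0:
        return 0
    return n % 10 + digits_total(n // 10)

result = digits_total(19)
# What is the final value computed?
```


digits_total(19)
= 9 + digits_total(1)
= 9 + 1 + digits_total(0)
= 9 + 1 + 0
= 10


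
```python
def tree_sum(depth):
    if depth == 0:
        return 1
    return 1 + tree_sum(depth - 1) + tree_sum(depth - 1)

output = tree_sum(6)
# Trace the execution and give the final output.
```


tree_sum(6)
= 1 + tree_sum(5) + tree_sum(5)
= 1 + 2 * tree_sum(5)
tree_sum(k) = 2^(k+1) - 1
tree_sum(0) = 1
tree_sum(1) = 3
tree_sum(2) = 7
tree_sum(3) = 15
tree_sum(4) = 31
tree_sum(6) = 2^7 - 1 = 127


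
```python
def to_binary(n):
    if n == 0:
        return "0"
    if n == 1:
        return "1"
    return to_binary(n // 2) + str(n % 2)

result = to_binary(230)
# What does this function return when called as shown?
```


to_binary(230)
= to_binary(115) + "0"
= to_binary(57) + "1" + "0"
= to_binary(28) + "1" + "1" + "0"
= to_binary(14) + "0" + "1" + "1" + "0"
= to_binary(7) + "0" + "0" + "1" + "1" + "0"
= to_binary(3) + "1" + "0" + "0" + "1" + "1" + "0"
= to_binary(1) + "1" + "1" + "0" + "0" + "1" + "1" + "0"
= "1" + "1" + "1" + "0" + "0" + "1" + "1" + "0"
= "11100110"


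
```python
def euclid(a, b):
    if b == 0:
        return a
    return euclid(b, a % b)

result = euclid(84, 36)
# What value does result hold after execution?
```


euclid(84, 36)
= euclid(36, 84 % 36) = euclid(36, 12)
= euclid(12, 36 % 12) = euclid(12, 0)
b == 0, return a = 12


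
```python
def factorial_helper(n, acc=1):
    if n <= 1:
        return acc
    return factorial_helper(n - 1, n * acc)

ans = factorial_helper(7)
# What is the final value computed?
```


factorial_helper(7, 1)
= factorial_helper(6, 7 * 1) = factorial_helper(6, 7)
= factorial_helper(5, 6 * 7) = factorial_helper(5, 42)
= factorial_helper(4, 5 * 42) = factorial_helper(4, 210)
= factorial_helper(3, 4 * 210) = factorial_helper(3, 840)
= factorial_helper(2, 3 * 840) = factorial_helper(2, 2520)
= factorial_helper(1, 2 * 2520) = factorial_helper(1, 5040)
n <= 1, return acc = 5040


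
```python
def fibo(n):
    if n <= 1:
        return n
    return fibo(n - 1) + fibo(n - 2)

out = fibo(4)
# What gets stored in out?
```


fibo(4)
= fibo(3) + fibo(2)
= (fibo(2) + fibo(1)) + fibo(2)
Computing bottom-up: fibo(0)=0, fibo(1)=1, fibo(2)=1, fibo(3)=2, fibo(4)=3
= 3


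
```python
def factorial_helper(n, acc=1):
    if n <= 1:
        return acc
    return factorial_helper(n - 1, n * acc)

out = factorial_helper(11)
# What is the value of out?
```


factorial_helper(11, 1)
= factorial_helper(10, 11 * 1) = factorial_helper(10, 11)
= factorial_helper(9, 10 * 11) = factorial_helper(9, 110)
= factorial_helper(8, 9 * 110) = factorial_helper(8, 990)
= factorial_helper(7, 8 * 990) = factorial_helper(7, 7920)
= factorial_helper(6, 7 * 7920) = factorial_helper(6, 55440)
= factorial_helper(5, 6 * 55440) = factorial_helper(5, 332640)
= factorial_helper(4, 5 * 332640) = factorial_helper(4, 1663200)
= factorial_helper(3, 4 * 1663200) = factorial_helper(3, 6652800)
= factorial_helper(2, 3 * 6652800) = factorial_helper(2, 19958400)
= factorial_helper(1, 2 * 19958400) = factorial_helper(1, 39916800)
n <= 1, return acc = 39916800


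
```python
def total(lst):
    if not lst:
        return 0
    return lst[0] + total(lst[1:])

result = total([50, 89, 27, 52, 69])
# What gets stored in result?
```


total([50, 89, 27, 52, 69])
= 50 + total([89, 27, 52, 69])
= 50 + 89 + total([27, 52, 69])
= 50 + 89 + 27 + total([52, 69])
= 50 + 89 + 27 + 52 + total([69])
= 50 + 89 + 27 + 52 + 69 + total([])
= 50 + 89 + 27 + 52 + 69 + 0
= 287


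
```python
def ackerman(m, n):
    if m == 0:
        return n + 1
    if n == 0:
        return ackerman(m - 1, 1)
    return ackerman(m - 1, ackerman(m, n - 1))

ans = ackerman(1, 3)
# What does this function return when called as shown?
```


ackerman(1, 3)
= ackerman(0, ackerman(1, 2))
First compute ackerman(1, 2) = 4
= ackerman(0, 4)
= 5


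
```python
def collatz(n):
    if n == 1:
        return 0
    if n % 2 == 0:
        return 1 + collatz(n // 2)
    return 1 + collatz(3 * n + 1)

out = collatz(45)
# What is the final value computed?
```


collatz(45)
45 is odd -> 3*45+1 = 136 -> collatz(136)
136 is even -> collatz(68)
68 is even -> collatz(34)
34 is even -> collatz(17)
17 is odd -> 3*17+1 = 52 -> collatz(52)
52 is even -> collatz(26)
26 is even -> collatz(13)
13 is odd -> 3*13+1 = 40 -> collatz(40)
40 is even -> collatz(20)
20 is even -> collatz(10)
10 is even -> collatz(5)
5 is odd -> 3*5+1 = 16 -> collatz(16)
16 is even -> collatz(8)
8 is even -> collatz(4)
4 is even -> collatz(2)
2 is even -> collatz(1)
Reached 1 after 16 steps
= 16


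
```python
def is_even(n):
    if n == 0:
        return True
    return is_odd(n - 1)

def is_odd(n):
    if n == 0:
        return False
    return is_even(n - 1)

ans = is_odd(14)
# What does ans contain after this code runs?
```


is_odd(14)
= is_even(13)
= is_odd(12)
= is_even(11)
= is_odd(10)
= is_even(9)
= is_odd(8)
= is_even(7)
= is_odd(6)
= is_even(5)
= is_odd(4)
= is_even(3)
= is_odd(2)
= is_even(1)
= is_odd(0)
n == 0: return False
= False


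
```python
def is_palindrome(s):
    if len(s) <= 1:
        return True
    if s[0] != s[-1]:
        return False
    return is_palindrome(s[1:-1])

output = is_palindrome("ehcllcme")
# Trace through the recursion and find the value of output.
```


is_palindrome("ehcllcme")
"ehcllcme": s[0]='e' == s[-1]='e' -> is_palindrome("hcllcm")
"hcllcm": s[0]='h' != s[-1]='m' -> False
= False


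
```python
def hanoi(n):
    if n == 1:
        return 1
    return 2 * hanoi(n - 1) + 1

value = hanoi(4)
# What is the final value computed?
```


hanoi(4)
= 2 * hanoi(3) + 1
= 2 * (2 * hanoi(2) + 1) + 1
= 2 * (2 * (2 * hanoi(1) + 1) + 1) + 1
Now compute bottom-up:
hanoi(1) = 1
hanoi(2) = 2 * 1 + 1 = 3
hanoi(3) = 2 * 3 + 1 = 7
hanoi(4) = 2 * 7 + 1 = 15
= 15


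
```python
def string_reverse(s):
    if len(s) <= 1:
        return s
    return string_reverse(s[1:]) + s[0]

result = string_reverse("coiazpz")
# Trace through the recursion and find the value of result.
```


string_reverse("coiazpz")
= string_reverse("oiazpz") + "c"
= string_reverse("iazpz") + "o" + "c"
= string_reverse("azpz") + "i" + "o" + "c"
= string_reverse("zpz") + "a" + "i" + "o" + "c"
= string_reverse("pz") + "z" + "a" + "i" + "o" + "c"
= string_reverse("z") + "p" + "z" + "a" + "i" + "o" + "c"
= "z" + "p" + "z" + "a" + "i" + "o" + "c"
= "zpzaioc"


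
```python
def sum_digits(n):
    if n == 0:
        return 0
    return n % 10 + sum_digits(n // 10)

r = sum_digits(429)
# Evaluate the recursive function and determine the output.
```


sum_digits(429)
= 9 + sum_digits(42)
= 9 + 2 + sum_digits(4)
= 9 + 2 + 4 + sum_digits(0)
= 9 + 2 + 4 + 0
= 15


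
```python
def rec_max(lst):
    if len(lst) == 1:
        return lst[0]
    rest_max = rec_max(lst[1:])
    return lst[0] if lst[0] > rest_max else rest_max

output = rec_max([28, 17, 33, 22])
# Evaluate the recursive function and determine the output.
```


rec_max([28, 17, 33, 22])
= compare 28 with rec_max([17, 33, 22])
= compare 17 with rec_max([33, 22])
= compare 33 with rec_max([22])
Base: rec_max([22]) = 22
compare 33 with 22: max = 33
compare 17 with 33: max = 33
compare 28 with 33: max = 33
= 33


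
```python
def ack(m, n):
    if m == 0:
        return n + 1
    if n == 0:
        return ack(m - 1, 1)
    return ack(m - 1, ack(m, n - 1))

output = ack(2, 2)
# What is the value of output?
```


ack(2, 2)
= ack(1, ack(2, 1))
First compute ack(2, 1) = 5
= ack(1, 5)
= 7


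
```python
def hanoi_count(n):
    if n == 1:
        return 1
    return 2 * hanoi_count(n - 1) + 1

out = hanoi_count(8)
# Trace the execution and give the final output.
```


hanoi_count(8)
= 2 * hanoi_count(7) + 1
= 2 * (2 * hanoi_count(6) + 1) + 1
= 2 * (2 * (2 * hanoi_count(5) + 1) + 1) + 1
= 2 * (2 * (2 * (2 * hanoi_count(4) + 1) + 1) + 1) + 1
= 2 * (2 * (2 * (2 * (2 * hanoi_count(3) + 1) + 1) + 1) + 1) + 1
= 2 * (2 * (2 * (2 * (2 * (2 * hanoi_count(2) + 1) + 1) + 1) + 1) + 1) + 1
= 2 * (2 * (2 * (2 * (2 * (2 * (2 * hanoi_count(1) + 1) + 1) + 1) + 1) + 1) + 1) + 1
Now compute bottom-up:
hanoi_count(1) = 1
hanoi_count(2) = 2 * 1 + 1 = 3
hanoi_count(3) = 2 * 3 + 1 = 7
hanoi_count(4) = 2 * 7 + 1 = 15
hanoi_count(5) = 2 * 15 + 1 = 31
hanoi_count(6) = 2 * 31 + 1 = 63
hanoi_count(7) = 2 * 63 + 1 = 127
hanoi_count(8) = 2 * 127 + 1 = 255
= 255


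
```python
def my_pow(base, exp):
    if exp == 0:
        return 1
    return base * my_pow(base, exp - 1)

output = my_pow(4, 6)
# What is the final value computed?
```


my_pow(4, 6)
= 4 * my_pow(4, 5)
= 4 * 4 * my_pow(4, 4)
= 4 * 4 * 4 * my_pow(4, 3)
= 4 * 4 * 4 * 4 * my_pow(4, 2)
= 4 * 4 * 4 * 4 * 4 * my_pow(4, 1)
= 4 * 4 * 4 * 4 * 4 * 4 * my_pow(4, 0)
= 4 * 4 * 4 * 4 * 4 * 4 * 1
= 4096


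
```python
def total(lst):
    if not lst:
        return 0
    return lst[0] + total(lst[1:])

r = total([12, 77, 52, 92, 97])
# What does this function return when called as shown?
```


total([12, 77, 52, 92, 97])
= 12 + total([77, 52, 92, 97])
= 12 + 77 + total([52, 92, 97])
= 12 + 77 + 52 + total([92, 97])
= 12 + 77 + 52 + 92 + total([97])
= 12 + 77 + 52 + 92 + 97 + total([])
= 12 + 77 + 52 + 92 + 97 + 0
= 330


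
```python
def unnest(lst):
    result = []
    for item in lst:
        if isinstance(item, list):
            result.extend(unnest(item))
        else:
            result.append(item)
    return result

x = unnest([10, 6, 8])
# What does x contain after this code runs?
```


unnest([10, 6, 8])
Processing each element:
  10 is not a list -> append 10
  6 is not a list -> append 6
  8 is not a list -> append 8
= [10, 6, 8]


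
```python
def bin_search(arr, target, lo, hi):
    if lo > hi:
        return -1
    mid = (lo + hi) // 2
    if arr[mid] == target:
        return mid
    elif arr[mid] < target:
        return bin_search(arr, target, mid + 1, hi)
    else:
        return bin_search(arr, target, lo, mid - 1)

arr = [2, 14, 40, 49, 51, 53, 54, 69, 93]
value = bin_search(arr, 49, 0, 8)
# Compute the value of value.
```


bin_search(arr, 49, 0, 8)
lo=0, hi=8, mid=4, arr[mid]=51
51 > 49, search left half
lo=0, hi=3, mid=1, arr[mid]=14
14 < 49, search right half
lo=2, hi=3, mid=2, arr[mid]=40
40 < 49, search right half
lo=3, hi=3, mid=3, arr[mid]=49
arr[3] == 49, found at index 3
= 3


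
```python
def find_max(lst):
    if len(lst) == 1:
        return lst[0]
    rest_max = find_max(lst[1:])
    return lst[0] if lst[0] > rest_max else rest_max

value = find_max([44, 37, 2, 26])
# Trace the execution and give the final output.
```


find_max([44, 37, 2, 26])
= compare 44 with find_max([37, 2, 26])
= compare 37 with find_max([2, 26])
= compare 2 with find_max([26])
Base: find_max([26]) = 26
compare 2 with 26: max = 26
compare 37 with 26: max = 37
compare 44 with 37: max = 44
= 44


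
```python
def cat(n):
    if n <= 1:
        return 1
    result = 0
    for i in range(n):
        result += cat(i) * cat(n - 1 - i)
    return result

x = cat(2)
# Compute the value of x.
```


cat(2)
= sum of cat(i) * cat(2-1-i) for i in 0..1
  cat(0)*cat(1) = 1*1 = 1
  cat(1)*cat(0) = 1*1 = 1
= 1 + 1
= 2


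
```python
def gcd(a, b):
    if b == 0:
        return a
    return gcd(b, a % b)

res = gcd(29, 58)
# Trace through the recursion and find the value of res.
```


gcd(29, 58)
= gcd(58, 29 % 58) = gcd(58, 29)
= gcd(29, 58 % 29) = gcd(29, 0)
b == 0, return a = 29


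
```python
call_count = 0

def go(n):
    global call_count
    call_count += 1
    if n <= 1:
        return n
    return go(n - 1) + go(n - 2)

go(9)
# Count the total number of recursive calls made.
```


go(9) calls go(8) and go(7); each non-base call branches into two more.
Let C(k) = total number of calls made by go(k), including the call to go(k) itself.
Base cases: C(0) = 1, C(1) = 1
Recurrence: C(k) = 1 + C(k-1) + C(k-2)
  C(2) = 1 + C(1) + C(0) = 1 + 1 + 1 = 3
  C(3) = 1 + C(2) + C(1) = 1 + 3 + 1 = 5
  C(4) = 1 + C(3) + C(2) = 1 + 5 + 3 = 9
  C(5) = 1 + C(4) + C(3) = 1 + 9 + 5 = 15
  C(6) = 1 + C(5) + C(4) = 1 + 15 + 9 = 25
  C(7) = 1 + C(6) + C(5) = 1 + 25 + 15 = 41
  C(8) = 1 + C(7) + C(6) = 1 + 41 + 25 = 67
  C(9) = 1 + C(8) + C(7) = 1 + 67 + 41 = 109
Total calls = C(9) = 109


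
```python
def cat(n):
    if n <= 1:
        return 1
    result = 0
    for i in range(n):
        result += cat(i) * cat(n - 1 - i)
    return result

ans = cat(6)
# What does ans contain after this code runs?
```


cat(6)
= sum of cat(i) * cat(6-1-i) for i in 0..5
First compute sub-values bottom-up:
  cat(0) = 1, cat(1) = 1
  cat(2) = 1*1 + 1*1 = 2
  cat(3) = 1*2 + 1*1 + 2*1 = 5
  cat(4) = 1*5 + 1*2 + 2*1 + 5*1 = 14
  cat(5) = 1*14 + 1*5 + 2*2 + 5*1 + 14*1 = 42
Now cat(6):
  cat(0)*cat(5) = 1*42 = 42
  cat(1)*cat(4) = 1*14 = 14
  cat(2)*cat(3) = 2*5 = 10
  cat(3)*cat(2) = 5*2 = 10
  cat(4)*cat(1) = 14*1 = 14
  cat(5)*cat(0) = 42*1 = 42
= 42 + 14 + 10 + 10 + 14 + 42
= 132


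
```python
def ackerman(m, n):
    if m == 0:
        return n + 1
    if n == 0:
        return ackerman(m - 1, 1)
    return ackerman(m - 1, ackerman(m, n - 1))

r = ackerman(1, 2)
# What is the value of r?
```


ackerman(1, 2)
= ackerman(0, ackerman(1, 1))
First compute ackerman(1, 1) = 3
= ackerman(0, 3)
= 4


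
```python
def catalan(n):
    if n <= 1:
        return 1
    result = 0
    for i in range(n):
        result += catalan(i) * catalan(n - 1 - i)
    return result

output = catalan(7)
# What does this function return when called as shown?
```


catalan(7)
= sum of catalan(i) * catalan(7-1-i) for i in 0..6
First compute sub-values bottom-up:
  catalan(0) = 1, catalan(1) = 1
  catalan(2) = 1*1 + 1*1 = 2
  catalan(3) = 1*2 + 1*1 + 2*1 = 5
  catalan(4) = 1*5 + 1*2 + 2*1 + 5*1 = 14
  catalan(5) = 1*14 + 1*5 + 2*2 + 5*1 + 14*1 = 42
  catalan(6) = 1*42 + 1*14 + 2*5 + 5*2 + 14*1 + 42*1 = 132
Now catalan(7):
  catalan(0)*catalan(6) = 1*132 = 132
  catalan(1)*catalan(5) = 1*42 = 42
  catalan(2)*catalan(4) = 2*14 = 28
  catalan(3)*catalan(3) = 5*5 = 25
  catalan(4)*catalan(2) = 14*2 = 28
  catalan(5)*catalan(1) = 42*1 = 42
  catalan(6)*catalan(0) = 132*1 = 132
= 132 + 42 + 28 + 25 + 28 + 42 + 132
= 429
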